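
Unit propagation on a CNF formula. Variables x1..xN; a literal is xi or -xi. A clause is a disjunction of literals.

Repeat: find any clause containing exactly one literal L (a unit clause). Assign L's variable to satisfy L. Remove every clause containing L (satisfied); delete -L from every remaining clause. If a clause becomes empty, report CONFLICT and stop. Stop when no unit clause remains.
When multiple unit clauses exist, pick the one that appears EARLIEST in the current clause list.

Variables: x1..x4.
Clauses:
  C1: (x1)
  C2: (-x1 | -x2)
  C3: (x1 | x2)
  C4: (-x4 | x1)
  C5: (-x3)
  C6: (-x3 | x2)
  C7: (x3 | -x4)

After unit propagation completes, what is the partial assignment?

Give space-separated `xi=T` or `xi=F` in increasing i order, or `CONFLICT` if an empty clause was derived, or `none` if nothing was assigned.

unit clause [1] forces x1=T; simplify:
  drop -1 from [-1, -2] -> [-2]
  satisfied 3 clause(s); 4 remain; assigned so far: [1]
unit clause [-2] forces x2=F; simplify:
  drop 2 from [-3, 2] -> [-3]
  satisfied 1 clause(s); 3 remain; assigned so far: [1, 2]
unit clause [-3] forces x3=F; simplify:
  drop 3 from [3, -4] -> [-4]
  satisfied 2 clause(s); 1 remain; assigned so far: [1, 2, 3]
unit clause [-4] forces x4=F; simplify:
  satisfied 1 clause(s); 0 remain; assigned so far: [1, 2, 3, 4]

Answer: x1=T x2=F x3=F x4=F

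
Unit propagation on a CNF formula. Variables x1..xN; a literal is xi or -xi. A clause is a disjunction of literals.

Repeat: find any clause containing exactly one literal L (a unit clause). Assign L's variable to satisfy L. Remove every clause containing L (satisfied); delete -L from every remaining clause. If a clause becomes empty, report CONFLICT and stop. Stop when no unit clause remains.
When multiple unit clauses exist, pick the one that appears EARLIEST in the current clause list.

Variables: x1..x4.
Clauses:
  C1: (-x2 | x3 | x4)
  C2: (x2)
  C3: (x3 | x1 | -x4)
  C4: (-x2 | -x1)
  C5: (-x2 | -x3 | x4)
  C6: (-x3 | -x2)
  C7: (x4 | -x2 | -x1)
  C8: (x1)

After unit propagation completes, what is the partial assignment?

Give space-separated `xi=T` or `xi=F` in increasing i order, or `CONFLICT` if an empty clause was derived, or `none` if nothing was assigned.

Answer: CONFLICT

Derivation:
unit clause [2] forces x2=T; simplify:
  drop -2 from [-2, 3, 4] -> [3, 4]
  drop -2 from [-2, -1] -> [-1]
  drop -2 from [-2, -3, 4] -> [-3, 4]
  drop -2 from [-3, -2] -> [-3]
  drop -2 from [4, -2, -1] -> [4, -1]
  satisfied 1 clause(s); 7 remain; assigned so far: [2]
unit clause [-1] forces x1=F; simplify:
  drop 1 from [3, 1, -4] -> [3, -4]
  drop 1 from [1] -> [] (empty!)
  satisfied 2 clause(s); 5 remain; assigned so far: [1, 2]
CONFLICT (empty clause)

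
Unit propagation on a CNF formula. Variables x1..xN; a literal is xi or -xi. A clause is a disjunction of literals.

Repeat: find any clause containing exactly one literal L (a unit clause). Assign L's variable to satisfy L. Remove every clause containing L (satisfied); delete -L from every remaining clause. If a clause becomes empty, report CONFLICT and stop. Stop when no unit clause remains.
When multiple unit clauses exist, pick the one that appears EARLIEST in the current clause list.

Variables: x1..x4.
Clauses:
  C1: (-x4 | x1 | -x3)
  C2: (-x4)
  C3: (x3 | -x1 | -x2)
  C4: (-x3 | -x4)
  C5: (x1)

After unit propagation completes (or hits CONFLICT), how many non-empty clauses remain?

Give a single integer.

Answer: 1

Derivation:
unit clause [-4] forces x4=F; simplify:
  satisfied 3 clause(s); 2 remain; assigned so far: [4]
unit clause [1] forces x1=T; simplify:
  drop -1 from [3, -1, -2] -> [3, -2]
  satisfied 1 clause(s); 1 remain; assigned so far: [1, 4]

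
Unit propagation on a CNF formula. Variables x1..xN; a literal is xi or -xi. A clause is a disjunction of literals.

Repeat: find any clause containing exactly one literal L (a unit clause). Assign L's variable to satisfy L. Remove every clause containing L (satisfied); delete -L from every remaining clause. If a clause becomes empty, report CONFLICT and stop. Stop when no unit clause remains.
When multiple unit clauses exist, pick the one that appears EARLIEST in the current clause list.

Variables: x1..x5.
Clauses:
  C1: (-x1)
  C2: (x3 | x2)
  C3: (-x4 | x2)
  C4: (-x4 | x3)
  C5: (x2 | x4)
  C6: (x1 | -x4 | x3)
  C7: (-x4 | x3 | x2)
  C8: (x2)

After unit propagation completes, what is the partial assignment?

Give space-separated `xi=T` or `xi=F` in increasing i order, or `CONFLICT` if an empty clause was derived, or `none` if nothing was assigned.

unit clause [-1] forces x1=F; simplify:
  drop 1 from [1, -4, 3] -> [-4, 3]
  satisfied 1 clause(s); 7 remain; assigned so far: [1]
unit clause [2] forces x2=T; simplify:
  satisfied 5 clause(s); 2 remain; assigned so far: [1, 2]

Answer: x1=F x2=T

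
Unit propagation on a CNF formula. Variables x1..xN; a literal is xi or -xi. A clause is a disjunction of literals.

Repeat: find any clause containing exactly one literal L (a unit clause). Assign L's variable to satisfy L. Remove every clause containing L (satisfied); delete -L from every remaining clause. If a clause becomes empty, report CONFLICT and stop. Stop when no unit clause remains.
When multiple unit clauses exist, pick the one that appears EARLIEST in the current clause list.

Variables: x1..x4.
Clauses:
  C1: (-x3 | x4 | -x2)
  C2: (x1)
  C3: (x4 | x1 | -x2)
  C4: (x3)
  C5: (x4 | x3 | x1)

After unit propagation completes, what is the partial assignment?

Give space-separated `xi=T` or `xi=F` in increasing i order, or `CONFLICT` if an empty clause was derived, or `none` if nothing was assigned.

unit clause [1] forces x1=T; simplify:
  satisfied 3 clause(s); 2 remain; assigned so far: [1]
unit clause [3] forces x3=T; simplify:
  drop -3 from [-3, 4, -2] -> [4, -2]
  satisfied 1 clause(s); 1 remain; assigned so far: [1, 3]

Answer: x1=T x3=T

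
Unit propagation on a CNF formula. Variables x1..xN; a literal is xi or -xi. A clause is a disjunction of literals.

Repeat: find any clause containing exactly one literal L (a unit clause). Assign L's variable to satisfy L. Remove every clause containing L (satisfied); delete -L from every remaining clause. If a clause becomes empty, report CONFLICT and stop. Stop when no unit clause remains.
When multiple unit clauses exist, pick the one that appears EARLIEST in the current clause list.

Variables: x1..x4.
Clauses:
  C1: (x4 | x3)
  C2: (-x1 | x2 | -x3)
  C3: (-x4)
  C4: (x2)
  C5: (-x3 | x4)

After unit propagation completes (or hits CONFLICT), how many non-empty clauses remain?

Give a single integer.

unit clause [-4] forces x4=F; simplify:
  drop 4 from [4, 3] -> [3]
  drop 4 from [-3, 4] -> [-3]
  satisfied 1 clause(s); 4 remain; assigned so far: [4]
unit clause [3] forces x3=T; simplify:
  drop -3 from [-1, 2, -3] -> [-1, 2]
  drop -3 from [-3] -> [] (empty!)
  satisfied 1 clause(s); 3 remain; assigned so far: [3, 4]
CONFLICT (empty clause)

Answer: 2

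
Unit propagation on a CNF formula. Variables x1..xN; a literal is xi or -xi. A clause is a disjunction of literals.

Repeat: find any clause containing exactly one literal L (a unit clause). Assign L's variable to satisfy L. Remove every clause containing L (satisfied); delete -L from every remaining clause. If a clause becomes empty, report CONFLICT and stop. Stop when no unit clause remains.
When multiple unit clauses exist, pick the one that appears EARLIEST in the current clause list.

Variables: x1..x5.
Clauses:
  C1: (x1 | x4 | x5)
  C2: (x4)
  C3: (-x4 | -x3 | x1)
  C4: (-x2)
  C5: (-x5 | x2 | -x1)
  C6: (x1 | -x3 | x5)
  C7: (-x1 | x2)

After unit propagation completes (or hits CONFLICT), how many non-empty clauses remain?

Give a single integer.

unit clause [4] forces x4=T; simplify:
  drop -4 from [-4, -3, 1] -> [-3, 1]
  satisfied 2 clause(s); 5 remain; assigned so far: [4]
unit clause [-2] forces x2=F; simplify:
  drop 2 from [-5, 2, -1] -> [-5, -1]
  drop 2 from [-1, 2] -> [-1]
  satisfied 1 clause(s); 4 remain; assigned so far: [2, 4]
unit clause [-1] forces x1=F; simplify:
  drop 1 from [-3, 1] -> [-3]
  drop 1 from [1, -3, 5] -> [-3, 5]
  satisfied 2 clause(s); 2 remain; assigned so far: [1, 2, 4]
unit clause [-3] forces x3=F; simplify:
  satisfied 2 clause(s); 0 remain; assigned so far: [1, 2, 3, 4]

Answer: 0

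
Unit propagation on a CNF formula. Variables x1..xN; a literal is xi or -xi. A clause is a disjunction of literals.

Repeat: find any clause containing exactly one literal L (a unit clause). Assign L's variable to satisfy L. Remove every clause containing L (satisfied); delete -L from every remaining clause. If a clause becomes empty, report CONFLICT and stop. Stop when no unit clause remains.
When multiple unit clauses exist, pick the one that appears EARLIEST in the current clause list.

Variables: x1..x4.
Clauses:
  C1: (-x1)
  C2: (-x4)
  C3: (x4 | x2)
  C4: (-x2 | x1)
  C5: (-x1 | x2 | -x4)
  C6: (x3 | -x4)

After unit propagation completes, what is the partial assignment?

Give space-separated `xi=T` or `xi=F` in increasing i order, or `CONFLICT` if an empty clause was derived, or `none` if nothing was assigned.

Answer: CONFLICT

Derivation:
unit clause [-1] forces x1=F; simplify:
  drop 1 from [-2, 1] -> [-2]
  satisfied 2 clause(s); 4 remain; assigned so far: [1]
unit clause [-4] forces x4=F; simplify:
  drop 4 from [4, 2] -> [2]
  satisfied 2 clause(s); 2 remain; assigned so far: [1, 4]
unit clause [2] forces x2=T; simplify:
  drop -2 from [-2] -> [] (empty!)
  satisfied 1 clause(s); 1 remain; assigned so far: [1, 2, 4]
CONFLICT (empty clause)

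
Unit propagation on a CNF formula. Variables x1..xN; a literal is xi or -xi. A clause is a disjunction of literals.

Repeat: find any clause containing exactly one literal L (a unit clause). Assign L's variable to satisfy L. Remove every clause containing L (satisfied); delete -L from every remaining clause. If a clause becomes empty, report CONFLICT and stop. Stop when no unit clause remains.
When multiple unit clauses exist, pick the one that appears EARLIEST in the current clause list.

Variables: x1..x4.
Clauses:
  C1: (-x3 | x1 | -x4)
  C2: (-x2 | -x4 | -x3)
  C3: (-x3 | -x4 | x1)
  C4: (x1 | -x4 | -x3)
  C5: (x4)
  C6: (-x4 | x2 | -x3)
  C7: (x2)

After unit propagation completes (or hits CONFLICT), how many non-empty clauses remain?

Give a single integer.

Answer: 0

Derivation:
unit clause [4] forces x4=T; simplify:
  drop -4 from [-3, 1, -4] -> [-3, 1]
  drop -4 from [-2, -4, -3] -> [-2, -3]
  drop -4 from [-3, -4, 1] -> [-3, 1]
  drop -4 from [1, -4, -3] -> [1, -3]
  drop -4 from [-4, 2, -3] -> [2, -3]
  satisfied 1 clause(s); 6 remain; assigned so far: [4]
unit clause [2] forces x2=T; simplify:
  drop -2 from [-2, -3] -> [-3]
  satisfied 2 clause(s); 4 remain; assigned so far: [2, 4]
unit clause [-3] forces x3=F; simplify:
  satisfied 4 clause(s); 0 remain; assigned so far: [2, 3, 4]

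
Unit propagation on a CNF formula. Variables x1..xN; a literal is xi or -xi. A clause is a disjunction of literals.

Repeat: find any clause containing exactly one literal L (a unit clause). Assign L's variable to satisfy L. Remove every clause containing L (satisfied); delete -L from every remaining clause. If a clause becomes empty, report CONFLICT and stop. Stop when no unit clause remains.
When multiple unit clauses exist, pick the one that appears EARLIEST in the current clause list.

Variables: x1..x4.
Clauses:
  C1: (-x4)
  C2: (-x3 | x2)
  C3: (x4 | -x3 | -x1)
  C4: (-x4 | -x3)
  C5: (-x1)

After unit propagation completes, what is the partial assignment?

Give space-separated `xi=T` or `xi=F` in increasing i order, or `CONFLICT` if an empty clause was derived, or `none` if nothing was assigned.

Answer: x1=F x4=F

Derivation:
unit clause [-4] forces x4=F; simplify:
  drop 4 from [4, -3, -1] -> [-3, -1]
  satisfied 2 clause(s); 3 remain; assigned so far: [4]
unit clause [-1] forces x1=F; simplify:
  satisfied 2 clause(s); 1 remain; assigned so far: [1, 4]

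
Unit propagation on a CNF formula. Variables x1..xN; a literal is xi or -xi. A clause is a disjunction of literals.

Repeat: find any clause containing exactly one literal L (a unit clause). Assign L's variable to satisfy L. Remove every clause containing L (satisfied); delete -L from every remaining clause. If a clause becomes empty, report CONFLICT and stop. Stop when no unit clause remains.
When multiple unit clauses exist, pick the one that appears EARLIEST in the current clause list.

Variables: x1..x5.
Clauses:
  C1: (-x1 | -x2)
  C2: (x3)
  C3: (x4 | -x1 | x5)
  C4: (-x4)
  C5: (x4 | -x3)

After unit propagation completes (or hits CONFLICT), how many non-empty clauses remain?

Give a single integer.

unit clause [3] forces x3=T; simplify:
  drop -3 from [4, -3] -> [4]
  satisfied 1 clause(s); 4 remain; assigned so far: [3]
unit clause [-4] forces x4=F; simplify:
  drop 4 from [4, -1, 5] -> [-1, 5]
  drop 4 from [4] -> [] (empty!)
  satisfied 1 clause(s); 3 remain; assigned so far: [3, 4]
CONFLICT (empty clause)

Answer: 2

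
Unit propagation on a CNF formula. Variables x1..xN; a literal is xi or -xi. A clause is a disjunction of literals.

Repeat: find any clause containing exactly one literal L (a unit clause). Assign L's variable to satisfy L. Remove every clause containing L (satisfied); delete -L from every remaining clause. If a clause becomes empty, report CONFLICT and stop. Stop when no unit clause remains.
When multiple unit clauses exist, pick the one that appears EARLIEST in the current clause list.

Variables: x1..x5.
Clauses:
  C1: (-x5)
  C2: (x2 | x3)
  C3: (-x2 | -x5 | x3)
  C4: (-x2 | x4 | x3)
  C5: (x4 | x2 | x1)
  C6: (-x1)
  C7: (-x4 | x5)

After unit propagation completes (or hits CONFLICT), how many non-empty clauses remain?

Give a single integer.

unit clause [-5] forces x5=F; simplify:
  drop 5 from [-4, 5] -> [-4]
  satisfied 2 clause(s); 5 remain; assigned so far: [5]
unit clause [-1] forces x1=F; simplify:
  drop 1 from [4, 2, 1] -> [4, 2]
  satisfied 1 clause(s); 4 remain; assigned so far: [1, 5]
unit clause [-4] forces x4=F; simplify:
  drop 4 from [-2, 4, 3] -> [-2, 3]
  drop 4 from [4, 2] -> [2]
  satisfied 1 clause(s); 3 remain; assigned so far: [1, 4, 5]
unit clause [2] forces x2=T; simplify:
  drop -2 from [-2, 3] -> [3]
  satisfied 2 clause(s); 1 remain; assigned so far: [1, 2, 4, 5]
unit clause [3] forces x3=T; simplify:
  satisfied 1 clause(s); 0 remain; assigned so far: [1, 2, 3, 4, 5]

Answer: 0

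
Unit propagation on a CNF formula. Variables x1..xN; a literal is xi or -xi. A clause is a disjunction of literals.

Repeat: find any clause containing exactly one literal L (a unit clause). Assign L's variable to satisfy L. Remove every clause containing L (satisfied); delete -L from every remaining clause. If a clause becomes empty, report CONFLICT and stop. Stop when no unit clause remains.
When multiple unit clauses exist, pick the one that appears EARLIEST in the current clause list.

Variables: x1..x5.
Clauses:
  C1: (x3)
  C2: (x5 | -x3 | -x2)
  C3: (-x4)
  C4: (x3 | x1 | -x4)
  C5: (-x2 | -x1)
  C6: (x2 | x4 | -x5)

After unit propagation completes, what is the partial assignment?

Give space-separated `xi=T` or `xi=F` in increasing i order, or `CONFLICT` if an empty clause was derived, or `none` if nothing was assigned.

Answer: x3=T x4=F

Derivation:
unit clause [3] forces x3=T; simplify:
  drop -3 from [5, -3, -2] -> [5, -2]
  satisfied 2 clause(s); 4 remain; assigned so far: [3]
unit clause [-4] forces x4=F; simplify:
  drop 4 from [2, 4, -5] -> [2, -5]
  satisfied 1 clause(s); 3 remain; assigned so far: [3, 4]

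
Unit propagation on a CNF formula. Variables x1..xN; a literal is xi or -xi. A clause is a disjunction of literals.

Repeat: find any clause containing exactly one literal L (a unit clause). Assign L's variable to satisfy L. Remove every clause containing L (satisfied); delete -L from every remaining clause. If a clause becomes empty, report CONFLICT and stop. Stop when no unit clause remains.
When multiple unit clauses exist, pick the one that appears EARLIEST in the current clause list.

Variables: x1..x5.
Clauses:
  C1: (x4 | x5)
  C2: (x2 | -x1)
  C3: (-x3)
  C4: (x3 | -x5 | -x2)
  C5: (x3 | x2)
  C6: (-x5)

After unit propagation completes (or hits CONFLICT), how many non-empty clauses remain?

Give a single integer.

Answer: 0

Derivation:
unit clause [-3] forces x3=F; simplify:
  drop 3 from [3, -5, -2] -> [-5, -2]
  drop 3 from [3, 2] -> [2]
  satisfied 1 clause(s); 5 remain; assigned so far: [3]
unit clause [2] forces x2=T; simplify:
  drop -2 from [-5, -2] -> [-5]
  satisfied 2 clause(s); 3 remain; assigned so far: [2, 3]
unit clause [-5] forces x5=F; simplify:
  drop 5 from [4, 5] -> [4]
  satisfied 2 clause(s); 1 remain; assigned so far: [2, 3, 5]
unit clause [4] forces x4=T; simplify:
  satisfied 1 clause(s); 0 remain; assigned so far: [2, 3, 4, 5]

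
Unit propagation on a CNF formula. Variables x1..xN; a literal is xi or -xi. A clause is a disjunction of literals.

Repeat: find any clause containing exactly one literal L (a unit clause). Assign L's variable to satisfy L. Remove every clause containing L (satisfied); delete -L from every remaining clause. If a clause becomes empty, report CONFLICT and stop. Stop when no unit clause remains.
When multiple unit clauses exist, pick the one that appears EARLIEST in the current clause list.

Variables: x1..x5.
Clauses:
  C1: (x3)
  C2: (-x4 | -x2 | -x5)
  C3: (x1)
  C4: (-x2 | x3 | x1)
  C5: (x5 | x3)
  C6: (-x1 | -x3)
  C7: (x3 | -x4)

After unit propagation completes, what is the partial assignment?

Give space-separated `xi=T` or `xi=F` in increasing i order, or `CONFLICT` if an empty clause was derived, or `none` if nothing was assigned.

Answer: CONFLICT

Derivation:
unit clause [3] forces x3=T; simplify:
  drop -3 from [-1, -3] -> [-1]
  satisfied 4 clause(s); 3 remain; assigned so far: [3]
unit clause [1] forces x1=T; simplify:
  drop -1 from [-1] -> [] (empty!)
  satisfied 1 clause(s); 2 remain; assigned so far: [1, 3]
CONFLICT (empty clause)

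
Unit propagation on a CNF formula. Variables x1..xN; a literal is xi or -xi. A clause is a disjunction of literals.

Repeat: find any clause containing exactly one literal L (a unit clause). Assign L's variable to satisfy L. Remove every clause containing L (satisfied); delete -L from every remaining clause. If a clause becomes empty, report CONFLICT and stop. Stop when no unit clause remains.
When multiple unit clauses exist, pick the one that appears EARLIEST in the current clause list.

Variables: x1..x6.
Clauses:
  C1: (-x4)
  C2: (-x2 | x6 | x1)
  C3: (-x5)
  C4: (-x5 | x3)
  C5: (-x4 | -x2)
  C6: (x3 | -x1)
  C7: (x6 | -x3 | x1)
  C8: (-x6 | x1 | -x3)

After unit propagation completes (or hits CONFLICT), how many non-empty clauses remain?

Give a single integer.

Answer: 4

Derivation:
unit clause [-4] forces x4=F; simplify:
  satisfied 2 clause(s); 6 remain; assigned so far: [4]
unit clause [-5] forces x5=F; simplify:
  satisfied 2 clause(s); 4 remain; assigned so far: [4, 5]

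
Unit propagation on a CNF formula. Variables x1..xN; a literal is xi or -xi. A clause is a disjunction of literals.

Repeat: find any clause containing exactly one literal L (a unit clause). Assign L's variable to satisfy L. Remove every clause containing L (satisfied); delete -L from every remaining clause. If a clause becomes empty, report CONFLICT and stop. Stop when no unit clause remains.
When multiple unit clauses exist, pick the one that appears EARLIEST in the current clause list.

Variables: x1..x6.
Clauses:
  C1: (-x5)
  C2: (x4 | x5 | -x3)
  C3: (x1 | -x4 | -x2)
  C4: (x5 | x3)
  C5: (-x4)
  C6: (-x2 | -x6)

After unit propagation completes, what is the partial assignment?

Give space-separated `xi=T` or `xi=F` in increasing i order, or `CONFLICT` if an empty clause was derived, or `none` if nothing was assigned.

Answer: CONFLICT

Derivation:
unit clause [-5] forces x5=F; simplify:
  drop 5 from [4, 5, -3] -> [4, -3]
  drop 5 from [5, 3] -> [3]
  satisfied 1 clause(s); 5 remain; assigned so far: [5]
unit clause [3] forces x3=T; simplify:
  drop -3 from [4, -3] -> [4]
  satisfied 1 clause(s); 4 remain; assigned so far: [3, 5]
unit clause [4] forces x4=T; simplify:
  drop -4 from [1, -4, -2] -> [1, -2]
  drop -4 from [-4] -> [] (empty!)
  satisfied 1 clause(s); 3 remain; assigned so far: [3, 4, 5]
CONFLICT (empty clause)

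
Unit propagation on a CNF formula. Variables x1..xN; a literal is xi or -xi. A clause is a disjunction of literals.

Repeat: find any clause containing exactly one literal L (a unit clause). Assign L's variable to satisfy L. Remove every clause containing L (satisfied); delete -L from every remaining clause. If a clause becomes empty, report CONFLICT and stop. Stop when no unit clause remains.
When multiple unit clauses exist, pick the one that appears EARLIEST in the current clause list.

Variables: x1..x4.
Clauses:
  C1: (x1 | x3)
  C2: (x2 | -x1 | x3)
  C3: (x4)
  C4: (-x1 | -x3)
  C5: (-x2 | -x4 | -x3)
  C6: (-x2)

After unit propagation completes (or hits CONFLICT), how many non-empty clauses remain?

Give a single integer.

Answer: 3

Derivation:
unit clause [4] forces x4=T; simplify:
  drop -4 from [-2, -4, -3] -> [-2, -3]
  satisfied 1 clause(s); 5 remain; assigned so far: [4]
unit clause [-2] forces x2=F; simplify:
  drop 2 from [2, -1, 3] -> [-1, 3]
  satisfied 2 clause(s); 3 remain; assigned so far: [2, 4]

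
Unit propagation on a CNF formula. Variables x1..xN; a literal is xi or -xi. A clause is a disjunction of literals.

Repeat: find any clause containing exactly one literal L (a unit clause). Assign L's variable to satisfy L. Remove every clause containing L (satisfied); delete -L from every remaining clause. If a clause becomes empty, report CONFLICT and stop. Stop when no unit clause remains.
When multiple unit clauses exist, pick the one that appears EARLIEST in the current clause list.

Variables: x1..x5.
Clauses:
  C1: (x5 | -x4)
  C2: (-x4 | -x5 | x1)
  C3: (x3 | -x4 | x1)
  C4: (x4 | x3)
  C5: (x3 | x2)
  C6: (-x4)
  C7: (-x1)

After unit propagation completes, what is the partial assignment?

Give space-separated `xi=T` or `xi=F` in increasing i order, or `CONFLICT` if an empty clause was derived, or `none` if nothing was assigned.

Answer: x1=F x3=T x4=F

Derivation:
unit clause [-4] forces x4=F; simplify:
  drop 4 from [4, 3] -> [3]
  satisfied 4 clause(s); 3 remain; assigned so far: [4]
unit clause [3] forces x3=T; simplify:
  satisfied 2 clause(s); 1 remain; assigned so far: [3, 4]
unit clause [-1] forces x1=F; simplify:
  satisfied 1 clause(s); 0 remain; assigned so far: [1, 3, 4]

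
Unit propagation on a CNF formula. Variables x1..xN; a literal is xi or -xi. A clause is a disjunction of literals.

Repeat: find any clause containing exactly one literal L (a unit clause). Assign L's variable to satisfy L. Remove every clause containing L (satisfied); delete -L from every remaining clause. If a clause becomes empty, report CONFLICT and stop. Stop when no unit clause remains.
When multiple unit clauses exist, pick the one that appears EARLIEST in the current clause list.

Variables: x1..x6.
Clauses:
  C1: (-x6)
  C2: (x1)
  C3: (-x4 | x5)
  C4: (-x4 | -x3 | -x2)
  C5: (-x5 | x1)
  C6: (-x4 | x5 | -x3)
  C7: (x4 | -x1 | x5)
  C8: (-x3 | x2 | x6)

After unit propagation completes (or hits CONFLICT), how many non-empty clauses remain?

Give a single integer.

unit clause [-6] forces x6=F; simplify:
  drop 6 from [-3, 2, 6] -> [-3, 2]
  satisfied 1 clause(s); 7 remain; assigned so far: [6]
unit clause [1] forces x1=T; simplify:
  drop -1 from [4, -1, 5] -> [4, 5]
  satisfied 2 clause(s); 5 remain; assigned so far: [1, 6]

Answer: 5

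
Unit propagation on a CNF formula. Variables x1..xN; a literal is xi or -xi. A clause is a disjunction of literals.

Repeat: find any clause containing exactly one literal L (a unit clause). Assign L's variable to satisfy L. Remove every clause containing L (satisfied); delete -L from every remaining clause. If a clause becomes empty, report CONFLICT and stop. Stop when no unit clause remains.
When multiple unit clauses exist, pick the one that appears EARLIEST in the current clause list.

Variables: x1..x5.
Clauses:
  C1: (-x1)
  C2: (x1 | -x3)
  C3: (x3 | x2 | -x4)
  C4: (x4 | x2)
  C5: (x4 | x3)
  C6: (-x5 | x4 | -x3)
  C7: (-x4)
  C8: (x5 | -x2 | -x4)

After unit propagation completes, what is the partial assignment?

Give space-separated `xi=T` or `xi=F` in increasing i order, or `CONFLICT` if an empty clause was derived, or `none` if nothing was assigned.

Answer: CONFLICT

Derivation:
unit clause [-1] forces x1=F; simplify:
  drop 1 from [1, -3] -> [-3]
  satisfied 1 clause(s); 7 remain; assigned so far: [1]
unit clause [-3] forces x3=F; simplify:
  drop 3 from [3, 2, -4] -> [2, -4]
  drop 3 from [4, 3] -> [4]
  satisfied 2 clause(s); 5 remain; assigned so far: [1, 3]
unit clause [4] forces x4=T; simplify:
  drop -4 from [2, -4] -> [2]
  drop -4 from [-4] -> [] (empty!)
  drop -4 from [5, -2, -4] -> [5, -2]
  satisfied 2 clause(s); 3 remain; assigned so far: [1, 3, 4]
CONFLICT (empty clause)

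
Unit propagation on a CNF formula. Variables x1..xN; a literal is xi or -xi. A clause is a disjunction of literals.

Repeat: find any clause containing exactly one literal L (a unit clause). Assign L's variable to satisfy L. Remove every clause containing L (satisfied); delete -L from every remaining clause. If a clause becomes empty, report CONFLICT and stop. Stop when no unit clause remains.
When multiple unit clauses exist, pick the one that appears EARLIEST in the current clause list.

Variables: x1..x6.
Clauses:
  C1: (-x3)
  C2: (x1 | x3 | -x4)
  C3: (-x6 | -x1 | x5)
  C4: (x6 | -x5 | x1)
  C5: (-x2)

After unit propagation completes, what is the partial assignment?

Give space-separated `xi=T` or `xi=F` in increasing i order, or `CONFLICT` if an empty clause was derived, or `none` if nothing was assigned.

Answer: x2=F x3=F

Derivation:
unit clause [-3] forces x3=F; simplify:
  drop 3 from [1, 3, -4] -> [1, -4]
  satisfied 1 clause(s); 4 remain; assigned so far: [3]
unit clause [-2] forces x2=F; simplify:
  satisfied 1 clause(s); 3 remain; assigned so far: [2, 3]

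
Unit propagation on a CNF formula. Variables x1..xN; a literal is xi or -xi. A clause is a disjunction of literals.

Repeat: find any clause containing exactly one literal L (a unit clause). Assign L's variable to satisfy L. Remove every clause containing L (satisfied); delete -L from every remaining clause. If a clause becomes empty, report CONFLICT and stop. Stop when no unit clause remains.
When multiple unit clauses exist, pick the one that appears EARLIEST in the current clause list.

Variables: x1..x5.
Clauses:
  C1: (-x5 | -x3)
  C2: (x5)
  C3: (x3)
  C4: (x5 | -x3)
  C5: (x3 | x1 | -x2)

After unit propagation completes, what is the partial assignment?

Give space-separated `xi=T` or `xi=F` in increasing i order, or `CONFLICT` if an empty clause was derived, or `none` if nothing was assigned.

Answer: CONFLICT

Derivation:
unit clause [5] forces x5=T; simplify:
  drop -5 from [-5, -3] -> [-3]
  satisfied 2 clause(s); 3 remain; assigned so far: [5]
unit clause [-3] forces x3=F; simplify:
  drop 3 from [3] -> [] (empty!)
  drop 3 from [3, 1, -2] -> [1, -2]
  satisfied 1 clause(s); 2 remain; assigned so far: [3, 5]
CONFLICT (empty clause)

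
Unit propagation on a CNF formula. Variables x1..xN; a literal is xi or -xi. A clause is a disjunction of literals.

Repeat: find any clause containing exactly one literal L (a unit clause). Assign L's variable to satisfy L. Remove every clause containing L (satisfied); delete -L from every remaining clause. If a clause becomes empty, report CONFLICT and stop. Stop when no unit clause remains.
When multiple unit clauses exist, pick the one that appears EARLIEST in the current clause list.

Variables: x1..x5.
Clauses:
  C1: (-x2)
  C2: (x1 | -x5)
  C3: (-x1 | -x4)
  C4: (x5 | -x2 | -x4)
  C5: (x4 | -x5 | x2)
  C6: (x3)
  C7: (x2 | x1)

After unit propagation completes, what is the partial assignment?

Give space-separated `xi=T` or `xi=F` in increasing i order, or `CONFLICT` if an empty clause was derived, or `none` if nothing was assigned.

Answer: x1=T x2=F x3=T x4=F x5=F

Derivation:
unit clause [-2] forces x2=F; simplify:
  drop 2 from [4, -5, 2] -> [4, -5]
  drop 2 from [2, 1] -> [1]
  satisfied 2 clause(s); 5 remain; assigned so far: [2]
unit clause [3] forces x3=T; simplify:
  satisfied 1 clause(s); 4 remain; assigned so far: [2, 3]
unit clause [1] forces x1=T; simplify:
  drop -1 from [-1, -4] -> [-4]
  satisfied 2 clause(s); 2 remain; assigned so far: [1, 2, 3]
unit clause [-4] forces x4=F; simplify:
  drop 4 from [4, -5] -> [-5]
  satisfied 1 clause(s); 1 remain; assigned so far: [1, 2, 3, 4]
unit clause [-5] forces x5=F; simplify:
  satisfied 1 clause(s); 0 remain; assigned so far: [1, 2, 3, 4, 5]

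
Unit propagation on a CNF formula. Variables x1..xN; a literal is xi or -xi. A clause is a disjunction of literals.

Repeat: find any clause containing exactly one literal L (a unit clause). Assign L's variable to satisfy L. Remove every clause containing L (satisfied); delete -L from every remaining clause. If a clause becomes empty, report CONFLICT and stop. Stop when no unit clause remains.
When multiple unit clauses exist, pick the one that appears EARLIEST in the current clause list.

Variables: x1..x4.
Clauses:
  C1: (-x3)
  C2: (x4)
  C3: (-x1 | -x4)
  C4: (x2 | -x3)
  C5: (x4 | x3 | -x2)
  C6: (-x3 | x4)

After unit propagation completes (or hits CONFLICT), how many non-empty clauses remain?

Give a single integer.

unit clause [-3] forces x3=F; simplify:
  drop 3 from [4, 3, -2] -> [4, -2]
  satisfied 3 clause(s); 3 remain; assigned so far: [3]
unit clause [4] forces x4=T; simplify:
  drop -4 from [-1, -4] -> [-1]
  satisfied 2 clause(s); 1 remain; assigned so far: [3, 4]
unit clause [-1] forces x1=F; simplify:
  satisfied 1 clause(s); 0 remain; assigned so far: [1, 3, 4]

Answer: 0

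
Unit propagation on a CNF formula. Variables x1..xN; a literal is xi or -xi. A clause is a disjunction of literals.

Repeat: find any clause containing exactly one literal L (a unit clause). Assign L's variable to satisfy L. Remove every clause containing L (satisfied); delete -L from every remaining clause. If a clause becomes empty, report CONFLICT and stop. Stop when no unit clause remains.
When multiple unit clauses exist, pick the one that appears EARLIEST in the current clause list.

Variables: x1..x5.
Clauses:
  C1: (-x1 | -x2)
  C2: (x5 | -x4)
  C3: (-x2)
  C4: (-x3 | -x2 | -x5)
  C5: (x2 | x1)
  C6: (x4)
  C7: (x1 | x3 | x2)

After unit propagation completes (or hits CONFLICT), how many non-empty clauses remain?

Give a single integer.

Answer: 0

Derivation:
unit clause [-2] forces x2=F; simplify:
  drop 2 from [2, 1] -> [1]
  drop 2 from [1, 3, 2] -> [1, 3]
  satisfied 3 clause(s); 4 remain; assigned so far: [2]
unit clause [1] forces x1=T; simplify:
  satisfied 2 clause(s); 2 remain; assigned so far: [1, 2]
unit clause [4] forces x4=T; simplify:
  drop -4 from [5, -4] -> [5]
  satisfied 1 clause(s); 1 remain; assigned so far: [1, 2, 4]
unit clause [5] forces x5=T; simplify:
  satisfied 1 clause(s); 0 remain; assigned so far: [1, 2, 4, 5]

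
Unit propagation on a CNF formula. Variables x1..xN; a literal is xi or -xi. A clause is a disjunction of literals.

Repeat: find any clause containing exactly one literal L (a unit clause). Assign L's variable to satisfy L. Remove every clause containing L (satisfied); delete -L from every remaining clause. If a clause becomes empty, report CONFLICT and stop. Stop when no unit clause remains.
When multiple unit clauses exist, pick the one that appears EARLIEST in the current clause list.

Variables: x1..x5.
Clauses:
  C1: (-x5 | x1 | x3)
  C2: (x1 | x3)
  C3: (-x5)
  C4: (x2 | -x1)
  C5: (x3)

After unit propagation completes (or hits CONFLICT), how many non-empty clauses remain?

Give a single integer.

unit clause [-5] forces x5=F; simplify:
  satisfied 2 clause(s); 3 remain; assigned so far: [5]
unit clause [3] forces x3=T; simplify:
  satisfied 2 clause(s); 1 remain; assigned so far: [3, 5]

Answer: 1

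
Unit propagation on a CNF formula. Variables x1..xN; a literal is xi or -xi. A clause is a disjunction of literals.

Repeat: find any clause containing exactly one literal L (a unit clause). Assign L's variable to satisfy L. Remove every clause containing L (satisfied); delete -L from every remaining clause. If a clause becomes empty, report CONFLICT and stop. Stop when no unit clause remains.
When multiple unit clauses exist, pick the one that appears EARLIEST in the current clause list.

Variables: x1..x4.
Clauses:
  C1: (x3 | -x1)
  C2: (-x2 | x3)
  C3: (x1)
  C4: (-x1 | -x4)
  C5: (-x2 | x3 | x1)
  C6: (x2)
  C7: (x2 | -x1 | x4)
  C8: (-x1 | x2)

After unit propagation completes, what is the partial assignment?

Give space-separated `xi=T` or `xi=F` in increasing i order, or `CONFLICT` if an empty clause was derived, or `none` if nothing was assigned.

Answer: x1=T x2=T x3=T x4=F

Derivation:
unit clause [1] forces x1=T; simplify:
  drop -1 from [3, -1] -> [3]
  drop -1 from [-1, -4] -> [-4]
  drop -1 from [2, -1, 4] -> [2, 4]
  drop -1 from [-1, 2] -> [2]
  satisfied 2 clause(s); 6 remain; assigned so far: [1]
unit clause [3] forces x3=T; simplify:
  satisfied 2 clause(s); 4 remain; assigned so far: [1, 3]
unit clause [-4] forces x4=F; simplify:
  drop 4 from [2, 4] -> [2]
  satisfied 1 clause(s); 3 remain; assigned so far: [1, 3, 4]
unit clause [2] forces x2=T; simplify:
  satisfied 3 clause(s); 0 remain; assigned so far: [1, 2, 3, 4]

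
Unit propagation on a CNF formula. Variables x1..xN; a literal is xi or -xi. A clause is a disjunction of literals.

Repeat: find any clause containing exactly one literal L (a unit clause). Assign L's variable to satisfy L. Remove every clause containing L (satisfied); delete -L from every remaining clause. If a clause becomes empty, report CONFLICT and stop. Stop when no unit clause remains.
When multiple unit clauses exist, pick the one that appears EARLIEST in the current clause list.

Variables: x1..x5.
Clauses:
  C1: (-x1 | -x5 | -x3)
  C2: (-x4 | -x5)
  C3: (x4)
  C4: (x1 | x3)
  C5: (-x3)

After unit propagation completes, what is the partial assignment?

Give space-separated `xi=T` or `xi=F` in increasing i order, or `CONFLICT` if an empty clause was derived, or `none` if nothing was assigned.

Answer: x1=T x3=F x4=T x5=F

Derivation:
unit clause [4] forces x4=T; simplify:
  drop -4 from [-4, -5] -> [-5]
  satisfied 1 clause(s); 4 remain; assigned so far: [4]
unit clause [-5] forces x5=F; simplify:
  satisfied 2 clause(s); 2 remain; assigned so far: [4, 5]
unit clause [-3] forces x3=F; simplify:
  drop 3 from [1, 3] -> [1]
  satisfied 1 clause(s); 1 remain; assigned so far: [3, 4, 5]
unit clause [1] forces x1=T; simplify:
  satisfied 1 clause(s); 0 remain; assigned so far: [1, 3, 4, 5]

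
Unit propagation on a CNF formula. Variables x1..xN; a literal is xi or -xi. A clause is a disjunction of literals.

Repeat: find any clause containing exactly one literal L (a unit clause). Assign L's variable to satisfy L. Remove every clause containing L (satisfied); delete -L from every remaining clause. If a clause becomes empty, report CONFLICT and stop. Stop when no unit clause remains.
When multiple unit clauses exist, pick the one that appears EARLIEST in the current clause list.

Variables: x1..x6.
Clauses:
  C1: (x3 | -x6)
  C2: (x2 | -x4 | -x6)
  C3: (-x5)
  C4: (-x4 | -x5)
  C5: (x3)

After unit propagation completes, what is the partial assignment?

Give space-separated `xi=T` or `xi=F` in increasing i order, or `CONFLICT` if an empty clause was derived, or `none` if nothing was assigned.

unit clause [-5] forces x5=F; simplify:
  satisfied 2 clause(s); 3 remain; assigned so far: [5]
unit clause [3] forces x3=T; simplify:
  satisfied 2 clause(s); 1 remain; assigned so far: [3, 5]

Answer: x3=T x5=F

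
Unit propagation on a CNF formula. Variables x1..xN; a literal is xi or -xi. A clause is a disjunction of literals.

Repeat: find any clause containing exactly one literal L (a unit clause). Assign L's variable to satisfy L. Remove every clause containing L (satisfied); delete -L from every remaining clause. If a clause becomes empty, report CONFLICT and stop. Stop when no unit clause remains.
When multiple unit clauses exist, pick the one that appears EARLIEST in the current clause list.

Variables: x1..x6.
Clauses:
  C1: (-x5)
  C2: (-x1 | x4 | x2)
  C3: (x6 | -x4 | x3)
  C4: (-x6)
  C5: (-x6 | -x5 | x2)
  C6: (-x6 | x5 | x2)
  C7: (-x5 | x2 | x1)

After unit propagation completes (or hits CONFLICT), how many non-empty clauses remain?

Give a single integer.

unit clause [-5] forces x5=F; simplify:
  drop 5 from [-6, 5, 2] -> [-6, 2]
  satisfied 3 clause(s); 4 remain; assigned so far: [5]
unit clause [-6] forces x6=F; simplify:
  drop 6 from [6, -4, 3] -> [-4, 3]
  satisfied 2 clause(s); 2 remain; assigned so far: [5, 6]

Answer: 2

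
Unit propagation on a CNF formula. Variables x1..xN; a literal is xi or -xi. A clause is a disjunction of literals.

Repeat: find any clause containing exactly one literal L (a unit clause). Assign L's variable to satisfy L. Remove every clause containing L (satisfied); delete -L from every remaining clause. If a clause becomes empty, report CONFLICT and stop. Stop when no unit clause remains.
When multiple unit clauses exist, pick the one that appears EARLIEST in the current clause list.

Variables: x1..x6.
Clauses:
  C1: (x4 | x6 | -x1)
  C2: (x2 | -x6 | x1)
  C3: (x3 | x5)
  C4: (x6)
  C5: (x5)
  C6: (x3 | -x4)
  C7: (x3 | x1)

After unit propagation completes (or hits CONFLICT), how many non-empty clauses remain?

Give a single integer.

Answer: 3

Derivation:
unit clause [6] forces x6=T; simplify:
  drop -6 from [2, -6, 1] -> [2, 1]
  satisfied 2 clause(s); 5 remain; assigned so far: [6]
unit clause [5] forces x5=T; simplify:
  satisfied 2 clause(s); 3 remain; assigned so far: [5, 6]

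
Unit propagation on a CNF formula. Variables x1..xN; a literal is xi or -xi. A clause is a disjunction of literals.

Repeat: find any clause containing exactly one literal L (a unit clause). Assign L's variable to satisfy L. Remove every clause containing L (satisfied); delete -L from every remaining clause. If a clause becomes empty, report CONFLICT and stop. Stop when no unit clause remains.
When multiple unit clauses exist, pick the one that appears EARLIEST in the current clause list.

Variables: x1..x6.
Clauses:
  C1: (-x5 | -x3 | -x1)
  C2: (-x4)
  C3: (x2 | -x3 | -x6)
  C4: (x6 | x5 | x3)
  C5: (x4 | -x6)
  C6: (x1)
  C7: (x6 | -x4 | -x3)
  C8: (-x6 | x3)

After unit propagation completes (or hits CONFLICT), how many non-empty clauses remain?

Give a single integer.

Answer: 2

Derivation:
unit clause [-4] forces x4=F; simplify:
  drop 4 from [4, -6] -> [-6]
  satisfied 2 clause(s); 6 remain; assigned so far: [4]
unit clause [-6] forces x6=F; simplify:
  drop 6 from [6, 5, 3] -> [5, 3]
  satisfied 3 clause(s); 3 remain; assigned so far: [4, 6]
unit clause [1] forces x1=T; simplify:
  drop -1 from [-5, -3, -1] -> [-5, -3]
  satisfied 1 clause(s); 2 remain; assigned so far: [1, 4, 6]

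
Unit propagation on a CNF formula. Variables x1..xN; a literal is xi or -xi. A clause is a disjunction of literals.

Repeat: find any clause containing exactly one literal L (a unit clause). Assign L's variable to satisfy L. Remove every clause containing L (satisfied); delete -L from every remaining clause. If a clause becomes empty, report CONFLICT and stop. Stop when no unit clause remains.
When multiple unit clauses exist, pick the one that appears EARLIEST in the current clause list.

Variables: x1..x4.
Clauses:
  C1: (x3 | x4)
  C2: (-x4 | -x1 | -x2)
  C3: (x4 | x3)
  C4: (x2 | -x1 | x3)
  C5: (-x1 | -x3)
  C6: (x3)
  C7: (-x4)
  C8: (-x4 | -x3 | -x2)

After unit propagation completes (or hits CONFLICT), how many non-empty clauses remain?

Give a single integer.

Answer: 0

Derivation:
unit clause [3] forces x3=T; simplify:
  drop -3 from [-1, -3] -> [-1]
  drop -3 from [-4, -3, -2] -> [-4, -2]
  satisfied 4 clause(s); 4 remain; assigned so far: [3]
unit clause [-1] forces x1=F; simplify:
  satisfied 2 clause(s); 2 remain; assigned so far: [1, 3]
unit clause [-4] forces x4=F; simplify:
  satisfied 2 clause(s); 0 remain; assigned so far: [1, 3, 4]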